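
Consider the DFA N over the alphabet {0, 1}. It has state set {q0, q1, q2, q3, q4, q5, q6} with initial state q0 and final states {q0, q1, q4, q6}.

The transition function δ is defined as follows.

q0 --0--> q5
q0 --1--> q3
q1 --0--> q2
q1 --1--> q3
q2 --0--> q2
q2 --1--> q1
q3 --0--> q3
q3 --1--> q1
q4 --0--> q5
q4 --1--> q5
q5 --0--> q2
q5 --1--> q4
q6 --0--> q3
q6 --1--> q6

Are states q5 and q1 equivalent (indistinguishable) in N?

Reachable states from the start: {q0,q1,q2,q3,q4,q5}. Unreachable: {q6} — drop them.
Start with accepting vs non-accepting: {q0,q1,q4} | {q2,q3,q5}.
Stable partition: {q0,q1,q4} | {q2,q3,q5} — 2 equivalence classes.
q5 and q1 end up in different blocks, so they are distinguishable. For instance, the string 'ε' is accepted from only q1.

No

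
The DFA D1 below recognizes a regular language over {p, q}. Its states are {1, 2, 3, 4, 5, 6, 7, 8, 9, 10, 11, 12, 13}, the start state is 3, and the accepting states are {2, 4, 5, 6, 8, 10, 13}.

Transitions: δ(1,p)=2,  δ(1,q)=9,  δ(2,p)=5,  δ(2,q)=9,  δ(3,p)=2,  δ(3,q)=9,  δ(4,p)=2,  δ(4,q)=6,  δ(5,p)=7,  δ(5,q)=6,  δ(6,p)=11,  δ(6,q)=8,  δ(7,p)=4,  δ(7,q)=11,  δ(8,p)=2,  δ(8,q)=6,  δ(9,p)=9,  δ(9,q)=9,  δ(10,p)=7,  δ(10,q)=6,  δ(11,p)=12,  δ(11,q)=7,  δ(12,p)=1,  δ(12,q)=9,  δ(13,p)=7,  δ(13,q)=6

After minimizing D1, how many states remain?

Reachable states from the start: {1,2,3,4,5,6,7,8,9,11,12}. Unreachable: {10,13} — drop them.
Start with accepting vs non-accepting: {2,4,5,6,8} | {1,3,7,9,11,12}.
Split {2,4,5,6,8} by δ(·,p) → {2,4,8} and {5,6}.
On input p, block {2,4,8} splits into {4,8} and {2}.
Refine {1,3,7,9,11,12} on symbol p: members go to different blocks, giving {9,11,12} and {1,3} and {7}.
Refine {9,11,12} on symbol p: members go to different blocks, giving {9,11} and {12}.
Refine {9,11} on symbol p: members go to different blocks, giving {9} and {11}.
Refine {5,6} on symbol p: members go to different blocks, giving {5} and {6}.
No further refinement is possible. Final partition (9 blocks): {4,8} | {9} | {5} | {2} | {1,3} | {7} | {12} | {11} | {6}.

9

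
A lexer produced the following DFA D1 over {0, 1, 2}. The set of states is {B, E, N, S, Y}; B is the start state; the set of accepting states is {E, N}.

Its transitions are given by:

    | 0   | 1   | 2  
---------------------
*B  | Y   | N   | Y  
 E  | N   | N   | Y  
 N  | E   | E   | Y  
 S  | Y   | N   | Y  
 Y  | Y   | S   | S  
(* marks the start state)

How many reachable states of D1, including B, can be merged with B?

2

Every state is reachable, so we keep all 5.
Initial partition by acceptance: {E,N} | {B,S,Y}.
On input 1, block {B,S,Y} splits into {B,S} and {Y}.
The partition is now stable with 3 blocks: {E,N} | {B,S} | {Y}.
State B belongs to the block {B,S}, which has 2 states.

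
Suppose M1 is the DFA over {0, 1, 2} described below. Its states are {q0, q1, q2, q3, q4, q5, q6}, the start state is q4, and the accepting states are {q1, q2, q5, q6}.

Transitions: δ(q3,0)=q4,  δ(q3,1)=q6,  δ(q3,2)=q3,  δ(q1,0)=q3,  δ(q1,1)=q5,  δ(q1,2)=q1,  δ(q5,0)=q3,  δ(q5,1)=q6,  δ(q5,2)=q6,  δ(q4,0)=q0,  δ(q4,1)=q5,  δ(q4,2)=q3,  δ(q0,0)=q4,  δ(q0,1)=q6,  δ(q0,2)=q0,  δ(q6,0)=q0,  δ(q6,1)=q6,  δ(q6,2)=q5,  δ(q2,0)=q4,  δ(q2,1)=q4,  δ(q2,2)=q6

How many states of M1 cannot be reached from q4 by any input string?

BFS from q4 reaches {q0, q3, q4, q5, q6}; the 2 state(s) q1, q2 are never visited.

2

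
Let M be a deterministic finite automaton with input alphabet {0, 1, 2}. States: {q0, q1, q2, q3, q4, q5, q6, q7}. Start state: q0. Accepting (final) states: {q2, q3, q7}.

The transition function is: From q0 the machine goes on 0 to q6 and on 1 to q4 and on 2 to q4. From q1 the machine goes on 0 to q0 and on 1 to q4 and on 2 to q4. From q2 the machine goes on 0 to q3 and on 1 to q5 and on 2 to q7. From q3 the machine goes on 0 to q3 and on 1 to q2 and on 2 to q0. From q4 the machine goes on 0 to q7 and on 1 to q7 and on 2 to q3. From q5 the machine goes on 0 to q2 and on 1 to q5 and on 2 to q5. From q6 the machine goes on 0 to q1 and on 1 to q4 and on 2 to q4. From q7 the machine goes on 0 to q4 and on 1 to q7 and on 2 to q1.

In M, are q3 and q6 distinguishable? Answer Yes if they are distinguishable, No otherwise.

Yes

Start with accepting vs non-accepting: {q2,q3,q7} | {q0,q1,q4,q5,q6}.
Split {q2,q3,q7} by δ(·,0) → {q2,q3} and {q7}.
On input 1, block {q2,q3} splits into {q2} and {q3}.
Split {q0,q1,q4,q5,q6} by δ(·,0) → {q0,q1,q6} and {q4} and {q5}.
The partition is now stable with 6 blocks: {q2} | {q0,q1,q6} | {q7} | {q3} | {q4} | {q5}.
q3 and q6 end up in different blocks, so they are distinguishable. For instance, the string 'ε' is accepted from only q3.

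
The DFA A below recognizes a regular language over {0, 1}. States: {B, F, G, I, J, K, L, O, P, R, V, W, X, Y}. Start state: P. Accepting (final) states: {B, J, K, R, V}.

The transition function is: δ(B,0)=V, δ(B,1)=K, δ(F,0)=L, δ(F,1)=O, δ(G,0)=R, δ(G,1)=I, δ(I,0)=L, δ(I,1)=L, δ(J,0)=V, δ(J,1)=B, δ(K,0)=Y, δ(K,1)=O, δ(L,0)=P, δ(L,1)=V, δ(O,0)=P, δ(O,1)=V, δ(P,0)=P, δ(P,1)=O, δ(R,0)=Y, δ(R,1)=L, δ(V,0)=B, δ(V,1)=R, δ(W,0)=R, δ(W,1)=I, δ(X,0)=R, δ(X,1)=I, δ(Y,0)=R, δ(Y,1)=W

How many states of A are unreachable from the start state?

BFS from P reaches {B, I, K, L, O, P, R, V, W, Y}; the 4 state(s) F, G, J, X are never visited.

4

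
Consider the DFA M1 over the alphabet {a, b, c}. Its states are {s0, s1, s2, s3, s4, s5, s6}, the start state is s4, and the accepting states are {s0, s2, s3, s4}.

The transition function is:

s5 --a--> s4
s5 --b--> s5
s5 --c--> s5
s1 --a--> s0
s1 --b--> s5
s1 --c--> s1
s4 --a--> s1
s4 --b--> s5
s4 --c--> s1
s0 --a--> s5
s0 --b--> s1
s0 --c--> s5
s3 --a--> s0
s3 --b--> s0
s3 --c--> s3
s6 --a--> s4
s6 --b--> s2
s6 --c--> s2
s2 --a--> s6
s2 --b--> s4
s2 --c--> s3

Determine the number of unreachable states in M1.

Starting at s4 and following transitions, the reachable set is {s0, s1, s4, s5}. That leaves s2, s3, s6 unreachable — 3 in total.

3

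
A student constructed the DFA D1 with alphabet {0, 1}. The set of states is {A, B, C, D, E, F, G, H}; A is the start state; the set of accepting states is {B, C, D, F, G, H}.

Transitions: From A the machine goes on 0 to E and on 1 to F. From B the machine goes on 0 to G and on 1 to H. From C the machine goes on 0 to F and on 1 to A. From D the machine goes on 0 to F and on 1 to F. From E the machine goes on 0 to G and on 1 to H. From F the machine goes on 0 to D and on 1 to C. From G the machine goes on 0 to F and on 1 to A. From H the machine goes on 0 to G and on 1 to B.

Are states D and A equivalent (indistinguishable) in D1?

P0 = {B,C,D,F,G,H} | {A,E}.
Refine {B,C,D,F,G,H} on symbol 1: members go to different blocks, giving {B,D,F,H} and {C,G}.
On input 0, block {B,D,F,H} splits into {B,H} and {D,F}.
Split {A,E} by δ(·,0) → {A} and {E}.
Refine {D,F} on symbol 1: members go to different blocks, giving {D} and {F}.
No further refinement is possible. Final partition (6 blocks): {B,H} | {A} | {C,G} | {D} | {E} | {F}.
D and A end up in different blocks, so they are distinguishable. For instance, the string 'ε' is accepted from only D.

No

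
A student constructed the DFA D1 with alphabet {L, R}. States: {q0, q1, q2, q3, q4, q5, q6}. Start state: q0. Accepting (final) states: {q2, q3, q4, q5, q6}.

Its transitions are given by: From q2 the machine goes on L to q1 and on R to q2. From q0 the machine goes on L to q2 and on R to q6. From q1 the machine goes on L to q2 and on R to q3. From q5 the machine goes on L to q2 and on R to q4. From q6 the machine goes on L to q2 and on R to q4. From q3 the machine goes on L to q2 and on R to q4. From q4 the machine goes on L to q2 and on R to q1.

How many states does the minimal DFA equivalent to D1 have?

States {q5} cannot be reached from the start state, so discard them.
Initial partition by acceptance: {q2,q3,q4,q6} | {q0,q1}.
On input L, block {q2,q3,q4,q6} splits into {q3,q4,q6} and {q2}.
Refine {q3,q4,q6} on symbol R: members go to different blocks, giving {q3,q6} and {q4}.
The partition is now stable with 4 blocks: {q3,q6} | {q0,q1} | {q2} | {q4}.

4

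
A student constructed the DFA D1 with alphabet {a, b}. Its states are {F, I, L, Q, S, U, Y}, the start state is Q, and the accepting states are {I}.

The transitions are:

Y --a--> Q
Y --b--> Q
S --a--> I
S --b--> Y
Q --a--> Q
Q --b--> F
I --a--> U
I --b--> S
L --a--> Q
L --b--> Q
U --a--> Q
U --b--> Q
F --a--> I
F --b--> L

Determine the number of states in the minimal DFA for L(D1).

Every state is reachable, so we keep all 7.
Initial partition by acceptance: {I} | {F,L,Q,S,U,Y}.
On input a, block {F,L,Q,S,U,Y} splits into {L,Q,U,Y} and {F,S}.
Refine {L,Q,U,Y} on symbol b: members go to different blocks, giving {L,U,Y} and {Q}.
Stable partition: {I} | {L,U,Y} | {F,S} | {Q} — 4 equivalence classes.

4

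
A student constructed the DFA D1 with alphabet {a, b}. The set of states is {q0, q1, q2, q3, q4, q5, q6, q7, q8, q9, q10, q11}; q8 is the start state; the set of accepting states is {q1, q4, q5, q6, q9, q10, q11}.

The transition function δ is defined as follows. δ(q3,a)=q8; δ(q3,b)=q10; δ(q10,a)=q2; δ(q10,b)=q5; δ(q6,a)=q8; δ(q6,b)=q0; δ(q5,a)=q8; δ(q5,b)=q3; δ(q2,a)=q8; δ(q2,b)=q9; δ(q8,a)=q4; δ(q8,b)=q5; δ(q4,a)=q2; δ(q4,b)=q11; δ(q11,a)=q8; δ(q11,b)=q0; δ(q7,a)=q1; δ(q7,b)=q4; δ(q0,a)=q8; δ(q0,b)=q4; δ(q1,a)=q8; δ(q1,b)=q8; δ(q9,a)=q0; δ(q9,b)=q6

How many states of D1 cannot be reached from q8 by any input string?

2

BFS from q8 reaches {q0, q2, q3, q4, q5, q6, q8, q9, q10, q11}; the 2 state(s) q1, q7 are never visited.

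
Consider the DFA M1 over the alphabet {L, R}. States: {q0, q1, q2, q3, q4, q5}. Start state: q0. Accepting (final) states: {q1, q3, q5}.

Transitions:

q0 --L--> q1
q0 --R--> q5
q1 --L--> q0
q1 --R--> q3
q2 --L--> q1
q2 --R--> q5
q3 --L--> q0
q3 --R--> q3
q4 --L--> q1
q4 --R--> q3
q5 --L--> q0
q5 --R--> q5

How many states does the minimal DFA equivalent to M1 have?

States {q2,q4} cannot be reached from the start state, so discard them.
Initial partition by acceptance: {q1,q3,q5} | {q0}.
Stable partition: {q1,q3,q5} | {q0} — 2 equivalence classes.

2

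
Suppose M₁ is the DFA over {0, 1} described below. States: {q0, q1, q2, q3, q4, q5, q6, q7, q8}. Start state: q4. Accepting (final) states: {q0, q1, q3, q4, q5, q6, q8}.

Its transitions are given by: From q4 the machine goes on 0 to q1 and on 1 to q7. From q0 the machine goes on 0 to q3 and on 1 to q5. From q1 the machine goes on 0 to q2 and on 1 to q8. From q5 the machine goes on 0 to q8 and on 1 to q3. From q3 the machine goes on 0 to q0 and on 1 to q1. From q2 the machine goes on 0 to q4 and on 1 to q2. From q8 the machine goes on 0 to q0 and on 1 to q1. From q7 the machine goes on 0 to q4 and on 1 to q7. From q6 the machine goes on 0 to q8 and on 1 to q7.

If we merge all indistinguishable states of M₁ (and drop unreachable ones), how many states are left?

6

States {q6} cannot be reached from the start state, so discard them.
Initial partition by acceptance: {q0,q1,q3,q4,q5,q8} | {q2,q7}.
Split {q0,q1,q3,q4,q5,q8} by δ(·,0) → {q0,q3,q4,q5,q8} and {q1}.
On input 0, block {q0,q3,q4,q5,q8} splits into {q0,q3,q5,q8} and {q4}.
Split {q0,q3,q5,q8} by δ(·,1) → {q0,q5} and {q3,q8}.
Split {q0,q5} by δ(·,1) → {q0} and {q5}.
The partition is now stable with 6 blocks: {q0} | {q2,q7} | {q1} | {q4} | {q3,q8} | {q5}.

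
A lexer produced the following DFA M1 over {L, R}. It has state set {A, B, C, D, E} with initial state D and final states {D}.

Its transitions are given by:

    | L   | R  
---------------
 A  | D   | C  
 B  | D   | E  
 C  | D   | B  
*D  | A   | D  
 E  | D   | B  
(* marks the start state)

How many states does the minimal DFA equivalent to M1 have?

2

Every state is reachable, so we keep all 5.
Start with accepting vs non-accepting: {D} | {A,B,C,E}.
Stable partition: {D} | {A,B,C,E} — 2 equivalence classes.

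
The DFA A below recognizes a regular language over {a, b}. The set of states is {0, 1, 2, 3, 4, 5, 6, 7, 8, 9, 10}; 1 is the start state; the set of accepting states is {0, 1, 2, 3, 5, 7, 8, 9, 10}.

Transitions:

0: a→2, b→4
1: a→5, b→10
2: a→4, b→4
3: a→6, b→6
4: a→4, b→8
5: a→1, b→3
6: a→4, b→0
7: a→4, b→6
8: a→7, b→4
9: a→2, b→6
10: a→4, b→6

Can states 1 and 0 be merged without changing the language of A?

First remove the unreachable states {9}; 10 states remain.
Initial partition by acceptance: {0,1,2,3,5,7,8,10} | {4,6}.
Refine {0,1,2,3,5,7,8,10} on symbol a: members go to different blocks, giving {0,1,5,8} and {2,3,7,10}.
On input a, block {0,1,5,8} splits into {0,8} and {1,5}.
No further refinement is possible. Final partition (4 blocks): {0,8} | {4,6} | {2,3,7,10} | {1,5}.
1 and 0 end up in different blocks, so they are distinguishable. For instance, the string 'b' is accepted from only 1.

No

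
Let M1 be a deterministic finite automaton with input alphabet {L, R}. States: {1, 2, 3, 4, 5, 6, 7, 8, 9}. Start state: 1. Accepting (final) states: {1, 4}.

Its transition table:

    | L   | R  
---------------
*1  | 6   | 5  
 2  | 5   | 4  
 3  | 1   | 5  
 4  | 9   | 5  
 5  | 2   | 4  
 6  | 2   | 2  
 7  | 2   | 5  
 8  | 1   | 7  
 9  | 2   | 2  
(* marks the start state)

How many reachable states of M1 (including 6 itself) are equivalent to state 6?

2

Reachable states from the start: {1,2,4,5,6,9}. Unreachable: {3,7,8} — drop them.
Start with accepting vs non-accepting: {1,4} | {2,5,6,9}.
On input R, block {2,5,6,9} splits into {2,5} and {6,9}.
No further refinement is possible. Final partition (3 blocks): {1,4} | {2,5} | {6,9}.
State 6 belongs to the block {6,9}, which has 2 states.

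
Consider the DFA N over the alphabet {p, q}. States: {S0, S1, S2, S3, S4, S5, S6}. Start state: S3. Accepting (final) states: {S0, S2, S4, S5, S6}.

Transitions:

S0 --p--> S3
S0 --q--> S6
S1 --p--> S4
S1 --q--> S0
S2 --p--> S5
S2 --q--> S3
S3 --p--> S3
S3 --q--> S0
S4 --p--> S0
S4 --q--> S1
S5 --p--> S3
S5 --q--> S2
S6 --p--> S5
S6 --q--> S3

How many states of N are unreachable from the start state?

2

BFS from S3 reaches {S0, S2, S3, S5, S6}; the 2 state(s) S1, S4 are never visited.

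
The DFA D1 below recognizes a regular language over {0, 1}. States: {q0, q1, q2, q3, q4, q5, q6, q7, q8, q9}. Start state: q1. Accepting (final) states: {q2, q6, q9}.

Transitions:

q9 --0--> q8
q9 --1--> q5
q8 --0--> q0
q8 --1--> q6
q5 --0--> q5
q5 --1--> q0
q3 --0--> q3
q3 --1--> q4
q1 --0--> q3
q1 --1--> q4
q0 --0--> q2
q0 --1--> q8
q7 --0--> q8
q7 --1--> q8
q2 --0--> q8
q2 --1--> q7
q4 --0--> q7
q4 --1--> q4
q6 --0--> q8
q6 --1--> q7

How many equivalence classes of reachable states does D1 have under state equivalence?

First remove the unreachable states {q5,q9}; 8 states remain.
Initial partition by acceptance: {q2,q6} | {q0,q1,q3,q4,q7,q8}.
Split {q0,q1,q3,q4,q7,q8} by δ(·,0) → {q1,q3,q4,q7,q8} and {q0}.
Refine {q1,q3,q4,q7,q8} on symbol 0: members go to different blocks, giving {q1,q3,q4,q7} and {q8}.
Split {q1,q3,q4,q7} by δ(·,0) → {q1,q3,q4} and {q7}.
Refine {q1,q3,q4} on symbol 0: members go to different blocks, giving {q1,q3} and {q4}.
Stable partition: {q2,q6} | {q1,q3} | {q0} | {q8} | {q7} | {q4} — 6 equivalence classes.

6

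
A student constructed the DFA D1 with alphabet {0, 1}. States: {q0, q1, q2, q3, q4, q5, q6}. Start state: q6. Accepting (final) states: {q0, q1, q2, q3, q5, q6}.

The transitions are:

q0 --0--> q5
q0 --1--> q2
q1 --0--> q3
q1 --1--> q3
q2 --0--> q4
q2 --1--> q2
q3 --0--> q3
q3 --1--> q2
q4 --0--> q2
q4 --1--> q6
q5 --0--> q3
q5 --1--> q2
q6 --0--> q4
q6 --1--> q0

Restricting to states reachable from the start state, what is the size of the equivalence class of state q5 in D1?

Reachable states from the start: {q0,q2,q3,q4,q5,q6}. Unreachable: {q1} — drop them.
Initial partition by acceptance: {q0,q2,q3,q5,q6} | {q4}.
Refine {q0,q2,q3,q5,q6} on symbol 0: members go to different blocks, giving {q0,q3,q5} and {q2,q6}.
Split {q2,q6} by δ(·,1) → {q2} and {q6}.
Stable partition: {q0,q3,q5} | {q4} | {q2} | {q6} — 4 equivalence classes.
The equivalence class containing q5 is {q0,q3,q5}, of size 3.

3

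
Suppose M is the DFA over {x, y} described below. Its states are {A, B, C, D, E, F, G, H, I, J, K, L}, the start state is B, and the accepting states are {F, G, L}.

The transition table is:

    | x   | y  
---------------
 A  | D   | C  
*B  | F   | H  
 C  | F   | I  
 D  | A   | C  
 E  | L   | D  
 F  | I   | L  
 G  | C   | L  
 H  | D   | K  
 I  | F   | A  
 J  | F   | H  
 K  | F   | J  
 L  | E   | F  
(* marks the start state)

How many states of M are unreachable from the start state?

BFS from B reaches {A, B, C, D, E, F, H, I, J, K, L}; the 1 state(s) G are never visited.

1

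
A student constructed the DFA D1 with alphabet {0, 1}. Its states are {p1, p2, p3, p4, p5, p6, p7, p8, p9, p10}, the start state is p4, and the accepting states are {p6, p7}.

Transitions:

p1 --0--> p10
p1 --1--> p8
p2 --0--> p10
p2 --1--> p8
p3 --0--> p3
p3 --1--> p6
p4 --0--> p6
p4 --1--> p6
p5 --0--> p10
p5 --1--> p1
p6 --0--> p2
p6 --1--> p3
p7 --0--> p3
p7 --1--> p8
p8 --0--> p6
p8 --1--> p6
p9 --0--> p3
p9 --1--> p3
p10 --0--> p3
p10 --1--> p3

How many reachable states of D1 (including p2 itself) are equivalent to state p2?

1

Reachable states from the start: {p2,p3,p4,p6,p8,p10}. Unreachable: {p1,p5,p7,p9} — drop them.
P0 = {p6} | {p2,p3,p4,p8,p10}.
Split {p2,p3,p4,p8,p10} by δ(·,0) → {p2,p3,p10} and {p4,p8}.
Split {p2,p3,p10} by δ(·,1) → {p2} and {p3} and {p10}.
The partition is now stable with 5 blocks: {p6} | {p2} | {p4,p8} | {p3} | {p10}.
The equivalence class containing p2 is {p2}, of size 1.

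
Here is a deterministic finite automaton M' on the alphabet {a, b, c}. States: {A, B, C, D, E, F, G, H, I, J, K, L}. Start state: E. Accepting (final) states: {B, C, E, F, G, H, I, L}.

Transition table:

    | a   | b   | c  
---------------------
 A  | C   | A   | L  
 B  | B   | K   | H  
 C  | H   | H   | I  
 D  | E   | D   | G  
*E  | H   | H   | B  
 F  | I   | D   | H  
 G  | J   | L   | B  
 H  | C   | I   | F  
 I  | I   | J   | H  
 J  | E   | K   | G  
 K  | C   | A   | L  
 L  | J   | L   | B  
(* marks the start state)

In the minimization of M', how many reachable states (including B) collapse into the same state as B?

All states are reachable from the start state.
Initial partition by acceptance: {B,C,E,F,G,H,I,L} | {A,D,J,K}.
On input a, block {B,C,E,F,G,H,I,L} splits into {B,C,E,F,H,I} and {G,L}.
On input b, block {B,C,E,F,H,I} splits into {B,F,I} and {C,E,H}.
Refine {C,E,H} on symbol b: members go to different blocks, giving {C,E} and {H}.
Stable partition: {B,F,I} | {A,D,J,K} | {G,L} | {C,E} | {H} — 5 equivalence classes.
State B belongs to the block {B,F,I}, which has 3 states.

3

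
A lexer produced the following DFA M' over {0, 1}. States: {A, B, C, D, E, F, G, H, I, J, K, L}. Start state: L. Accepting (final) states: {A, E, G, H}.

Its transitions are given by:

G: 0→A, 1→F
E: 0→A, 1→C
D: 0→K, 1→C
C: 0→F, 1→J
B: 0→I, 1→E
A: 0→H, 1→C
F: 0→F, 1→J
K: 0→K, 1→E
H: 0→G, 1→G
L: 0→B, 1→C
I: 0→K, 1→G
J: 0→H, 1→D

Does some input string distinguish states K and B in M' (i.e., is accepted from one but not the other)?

No

Every state is reachable, so we keep all 12.
Start with accepting vs non-accepting: {A,E,G,H} | {B,C,D,F,I,J,K,L}.
Split {A,E,G,H} by δ(·,1) → {A,E,G} and {H}.
On input 0, block {A,E,G} splits into {E,G} and {A}.
On input 0, block {B,C,D,F,I,J,K,L} splits into {B,C,D,F,I,K,L} and {J}.
Split {B,C,D,F,I,K,L} by δ(·,1) → {B,I,K} and {C,F} and {D,L}.
The partition is now stable with 7 blocks: {E,G} | {B,I,K} | {H} | {A} | {J} | {C,F} | {D,L}.
K and B lie in the same block of the stable partition, so they are equivalent — no string distinguishes them.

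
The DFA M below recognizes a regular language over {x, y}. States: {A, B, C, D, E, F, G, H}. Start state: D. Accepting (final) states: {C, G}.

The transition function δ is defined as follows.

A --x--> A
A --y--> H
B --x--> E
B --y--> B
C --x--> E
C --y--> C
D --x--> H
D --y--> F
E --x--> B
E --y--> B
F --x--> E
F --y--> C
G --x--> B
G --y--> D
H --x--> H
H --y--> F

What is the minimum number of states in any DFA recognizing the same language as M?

States {A,G} cannot be reached from the start state, so discard them.
Start with accepting vs non-accepting: {C} | {B,D,E,F,H}.
Split {B,D,E,F,H} by δ(·,y) → {B,D,E,H} and {F}.
Split {B,D,E,H} by δ(·,y) → {B,E} and {D,H}.
The partition is now stable with 4 blocks: {C} | {B,E} | {F} | {D,H}.

4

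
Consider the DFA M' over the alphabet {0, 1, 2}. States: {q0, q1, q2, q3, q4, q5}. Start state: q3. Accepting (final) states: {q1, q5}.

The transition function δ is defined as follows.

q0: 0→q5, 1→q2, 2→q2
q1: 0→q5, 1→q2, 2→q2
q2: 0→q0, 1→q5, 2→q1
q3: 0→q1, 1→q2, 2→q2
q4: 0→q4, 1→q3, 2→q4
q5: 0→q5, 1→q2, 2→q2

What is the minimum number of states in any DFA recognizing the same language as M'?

Reachable states from the start: {q0,q1,q2,q3,q5}. Unreachable: {q4} — drop them.
Initial partition by acceptance: {q1,q5} | {q0,q2,q3}.
On input 0, block {q0,q2,q3} splits into {q0,q3} and {q2}.
The partition is now stable with 3 blocks: {q1,q5} | {q0,q3} | {q2}.

3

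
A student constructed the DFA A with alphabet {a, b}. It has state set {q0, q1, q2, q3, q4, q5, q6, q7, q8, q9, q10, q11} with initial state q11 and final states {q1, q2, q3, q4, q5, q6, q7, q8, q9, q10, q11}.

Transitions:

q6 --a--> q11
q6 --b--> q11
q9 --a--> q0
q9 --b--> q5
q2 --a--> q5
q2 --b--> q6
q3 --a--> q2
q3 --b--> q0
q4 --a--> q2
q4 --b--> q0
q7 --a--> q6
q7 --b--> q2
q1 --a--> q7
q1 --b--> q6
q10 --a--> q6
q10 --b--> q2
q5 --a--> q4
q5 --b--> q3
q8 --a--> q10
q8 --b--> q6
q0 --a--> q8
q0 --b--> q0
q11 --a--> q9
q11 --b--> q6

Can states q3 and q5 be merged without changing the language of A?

No

Reachable states from the start: {q0,q2,q3,q4,q5,q6,q8,q9,q10,q11}. Unreachable: {q1,q7} — drop them.
Start with accepting vs non-accepting: {q2,q3,q4,q5,q6,q8,q9,q10,q11} | {q0}.
Split {q2,q3,q4,q5,q6,q8,q9,q10,q11} by δ(·,a) → {q2,q3,q4,q5,q6,q8,q10,q11} and {q9}.
On input a, block {q2,q3,q4,q5,q6,q8,q10,q11} splits into {q2,q3,q4,q5,q6,q8,q10} and {q11}.
Split {q2,q3,q4,q5,q6,q8,q10} by δ(·,a) → {q2,q3,q4,q5,q8,q10} and {q6}.
Split {q2,q3,q4,q5,q8,q10} by δ(·,a) → {q2,q3,q4,q5,q8} and {q10}.
Refine {q2,q3,q4,q5,q8} on symbol a: members go to different blocks, giving {q2,q3,q4,q5} and {q8}.
On input b, block {q2,q3,q4,q5} splits into {q3,q4} and {q2} and {q5}.
No further refinement is possible. Final partition (9 blocks): {q3,q4} | {q0} | {q9} | {q11} | {q6} | {q10} | {q8} | {q2} | {q5}.
q3 and q5 end up in different blocks, so they are distinguishable. For instance, the string 'b' is accepted from only q5.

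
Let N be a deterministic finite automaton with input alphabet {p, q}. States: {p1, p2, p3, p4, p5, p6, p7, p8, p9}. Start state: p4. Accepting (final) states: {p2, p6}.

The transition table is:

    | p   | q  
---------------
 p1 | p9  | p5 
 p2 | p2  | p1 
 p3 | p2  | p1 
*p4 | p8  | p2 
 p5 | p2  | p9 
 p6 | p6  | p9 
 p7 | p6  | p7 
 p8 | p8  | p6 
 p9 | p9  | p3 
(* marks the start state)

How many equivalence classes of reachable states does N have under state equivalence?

4

First remove the unreachable states {p7}; 8 states remain.
Start with accepting vs non-accepting: {p2,p6} | {p1,p3,p4,p5,p8,p9}.
Split {p1,p3,p4,p5,p8,p9} by δ(·,p) → {p1,p4,p8,p9} and {p3,p5}.
Refine {p1,p4,p8,p9} on symbol q: members go to different blocks, giving {p1,p9} and {p4,p8}.
The partition is now stable with 4 blocks: {p2,p6} | {p1,p9} | {p3,p5} | {p4,p8}.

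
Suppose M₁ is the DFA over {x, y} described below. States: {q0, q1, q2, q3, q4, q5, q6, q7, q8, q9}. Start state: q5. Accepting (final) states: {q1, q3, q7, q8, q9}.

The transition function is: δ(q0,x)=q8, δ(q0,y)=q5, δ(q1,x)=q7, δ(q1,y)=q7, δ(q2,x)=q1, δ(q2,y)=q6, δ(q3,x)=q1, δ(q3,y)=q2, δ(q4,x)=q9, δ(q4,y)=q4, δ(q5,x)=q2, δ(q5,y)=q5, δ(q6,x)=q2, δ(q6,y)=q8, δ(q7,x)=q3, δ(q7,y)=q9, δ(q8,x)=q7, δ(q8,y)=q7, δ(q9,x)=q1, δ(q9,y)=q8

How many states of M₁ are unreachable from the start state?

2

BFS from q5 reaches {q1, q2, q3, q5, q6, q7, q8, q9}; the 2 state(s) q0, q4 are never visited.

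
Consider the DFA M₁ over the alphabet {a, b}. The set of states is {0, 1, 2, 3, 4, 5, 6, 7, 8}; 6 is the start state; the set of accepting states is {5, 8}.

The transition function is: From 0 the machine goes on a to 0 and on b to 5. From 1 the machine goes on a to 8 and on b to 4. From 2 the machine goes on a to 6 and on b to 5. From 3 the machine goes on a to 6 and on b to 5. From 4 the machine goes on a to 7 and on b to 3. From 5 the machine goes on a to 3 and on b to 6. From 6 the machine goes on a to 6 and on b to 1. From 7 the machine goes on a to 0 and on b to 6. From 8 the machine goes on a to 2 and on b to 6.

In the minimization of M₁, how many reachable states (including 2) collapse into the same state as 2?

2

All states are reachable from the start state.
Start with accepting vs non-accepting: {5,8} | {0,1,2,3,4,6,7}.
On input a, block {0,1,2,3,4,6,7} splits into {0,2,3,4,6,7} and {1}.
Split {0,2,3,4,6,7} by δ(·,b) → {0,2,3} and {4,7} and {6}.
On input a, block {0,2,3} splits into {2,3} and {0}.
Refine {4,7} on symbol a: members go to different blocks, giving {4} and {7}.
The partition is now stable with 7 blocks: {5,8} | {2,3} | {1} | {4} | {6} | {0} | {7}.
State 2 belongs to the block {2,3}, which has 2 states.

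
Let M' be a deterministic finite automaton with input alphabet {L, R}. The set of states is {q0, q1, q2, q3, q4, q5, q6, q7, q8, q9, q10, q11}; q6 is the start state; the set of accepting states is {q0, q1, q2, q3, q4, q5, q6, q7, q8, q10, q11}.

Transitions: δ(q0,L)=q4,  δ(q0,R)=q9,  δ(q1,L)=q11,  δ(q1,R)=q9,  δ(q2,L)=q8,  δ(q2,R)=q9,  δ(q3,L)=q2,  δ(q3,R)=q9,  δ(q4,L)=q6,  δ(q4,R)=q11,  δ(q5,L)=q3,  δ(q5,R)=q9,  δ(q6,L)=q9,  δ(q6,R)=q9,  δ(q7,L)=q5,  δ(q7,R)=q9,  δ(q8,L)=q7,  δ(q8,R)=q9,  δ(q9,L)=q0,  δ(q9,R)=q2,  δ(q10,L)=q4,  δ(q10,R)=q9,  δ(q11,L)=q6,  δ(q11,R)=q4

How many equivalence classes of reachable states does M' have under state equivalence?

States {q1,q10} cannot be reached from the start state, so discard them.
Initial partition by acceptance: {q0,q2,q3,q4,q5,q6,q7,q8,q11} | {q9}.
Refine {q0,q2,q3,q4,q5,q6,q7,q8,q11} on symbol L: members go to different blocks, giving {q0,q2,q3,q4,q5,q7,q8,q11} and {q6}.
Refine {q0,q2,q3,q4,q5,q7,q8,q11} on symbol L: members go to different blocks, giving {q0,q2,q3,q5,q7,q8} and {q4,q11}.
Refine {q0,q2,q3,q5,q7,q8} on symbol L: members go to different blocks, giving {q2,q3,q5,q7,q8} and {q0}.
The partition is now stable with 5 blocks: {q2,q3,q5,q7,q8} | {q9} | {q6} | {q4,q11} | {q0}.

5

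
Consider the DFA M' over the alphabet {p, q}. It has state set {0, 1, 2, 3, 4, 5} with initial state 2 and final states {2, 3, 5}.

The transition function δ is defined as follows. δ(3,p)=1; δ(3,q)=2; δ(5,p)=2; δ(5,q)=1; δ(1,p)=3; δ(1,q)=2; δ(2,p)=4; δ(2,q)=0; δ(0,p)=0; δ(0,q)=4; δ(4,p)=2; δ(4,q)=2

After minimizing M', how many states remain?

First remove the unreachable states {1,3,5}; 3 states remain.
P0 = {2} | {0,4}.
On input p, block {0,4} splits into {0} and {4}.
The partition is now stable with 3 blocks: {2} | {0} | {4}.

3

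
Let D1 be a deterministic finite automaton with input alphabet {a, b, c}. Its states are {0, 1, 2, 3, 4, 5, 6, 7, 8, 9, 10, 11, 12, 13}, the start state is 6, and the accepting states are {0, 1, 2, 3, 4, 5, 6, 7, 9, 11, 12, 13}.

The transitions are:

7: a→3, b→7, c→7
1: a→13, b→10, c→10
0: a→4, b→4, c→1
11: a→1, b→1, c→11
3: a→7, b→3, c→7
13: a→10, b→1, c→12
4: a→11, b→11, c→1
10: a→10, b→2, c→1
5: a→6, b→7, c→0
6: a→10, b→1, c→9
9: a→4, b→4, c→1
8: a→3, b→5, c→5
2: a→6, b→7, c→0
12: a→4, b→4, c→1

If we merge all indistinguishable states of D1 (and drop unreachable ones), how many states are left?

8

First remove the unreachable states {5,8}; 12 states remain.
P0 = {0,1,2,3,4,6,7,9,11,12,13} | {10}.
On input a, block {0,1,2,3,4,6,7,9,11,12,13} splits into {0,1,2,3,4,7,9,11,12} and {6,13}.
Split {0,1,2,3,4,7,9,11,12} by δ(·,a) → {0,3,4,7,9,11,12} and {1,2}.
Refine {0,3,4,7,9,11,12} on symbol a: members go to different blocks, giving {0,3,4,7,9,12} and {11}.
Split {0,3,4,7,9,12} by δ(·,a) → {0,3,7,9,12} and {4}.
Split {0,3,7,9,12} by δ(·,a) → {0,9,12} and {3,7}.
Split {1,2} by δ(·,b) → {1} and {2}.
No further refinement is possible. Final partition (8 blocks): {0,9,12} | {10} | {6,13} | {1} | {11} | {4} | {3,7} | {2}.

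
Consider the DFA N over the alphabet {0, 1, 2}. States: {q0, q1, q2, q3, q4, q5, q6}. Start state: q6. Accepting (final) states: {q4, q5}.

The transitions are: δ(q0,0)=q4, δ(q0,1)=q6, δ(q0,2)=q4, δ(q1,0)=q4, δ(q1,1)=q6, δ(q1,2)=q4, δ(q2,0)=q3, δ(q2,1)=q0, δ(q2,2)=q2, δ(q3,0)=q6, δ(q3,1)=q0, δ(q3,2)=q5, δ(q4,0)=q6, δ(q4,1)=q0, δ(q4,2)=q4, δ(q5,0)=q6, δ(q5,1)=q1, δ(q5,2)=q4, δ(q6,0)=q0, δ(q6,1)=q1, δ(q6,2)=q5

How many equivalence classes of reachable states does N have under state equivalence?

Reachable states from the start: {q0,q1,q4,q5,q6}. Unreachable: {q2,q3} — drop them.
P0 = {q4,q5} | {q0,q1,q6}.
Split {q0,q1,q6} by δ(·,0) → {q0,q1} and {q6}.
No further refinement is possible. Final partition (3 blocks): {q4,q5} | {q0,q1} | {q6}.

3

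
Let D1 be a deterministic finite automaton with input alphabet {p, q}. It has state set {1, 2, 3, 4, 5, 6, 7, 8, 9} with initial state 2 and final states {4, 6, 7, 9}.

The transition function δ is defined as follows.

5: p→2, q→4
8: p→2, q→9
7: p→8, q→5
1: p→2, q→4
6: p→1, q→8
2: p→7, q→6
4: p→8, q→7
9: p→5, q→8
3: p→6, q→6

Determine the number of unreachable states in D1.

BFS from 2 reaches {1, 2, 4, 5, 6, 7, 8, 9}; the 1 state(s) 3 are never visited.

1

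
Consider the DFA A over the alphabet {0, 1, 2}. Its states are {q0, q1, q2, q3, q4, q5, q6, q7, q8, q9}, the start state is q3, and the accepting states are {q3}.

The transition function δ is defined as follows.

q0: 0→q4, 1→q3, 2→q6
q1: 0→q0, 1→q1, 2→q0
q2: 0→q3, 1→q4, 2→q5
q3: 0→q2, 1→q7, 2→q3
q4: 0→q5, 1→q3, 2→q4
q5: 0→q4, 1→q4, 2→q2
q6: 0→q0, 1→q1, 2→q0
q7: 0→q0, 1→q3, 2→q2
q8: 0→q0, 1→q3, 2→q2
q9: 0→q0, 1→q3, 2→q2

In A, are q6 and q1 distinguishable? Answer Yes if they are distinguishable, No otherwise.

Reachable states from the start: {q0,q1,q2,q3,q4,q5,q6,q7}. Unreachable: {q8,q9} — drop them.
Initial partition by acceptance: {q3} | {q0,q1,q2,q4,q5,q6,q7}.
Split {q0,q1,q2,q4,q5,q6,q7} by δ(·,0) → {q0,q1,q4,q5,q6,q7} and {q2}.
Split {q0,q1,q4,q5,q6,q7} by δ(·,1) → {q0,q4,q7} and {q1,q5,q6}.
Split {q0,q4,q7} by δ(·,0) → {q0,q7} and {q4}.
On input 0, block {q0,q7} splits into {q0} and {q7}.
Split {q1,q5,q6} by δ(·,0) → {q1,q6} and {q5}.
The partition is now stable with 7 blocks: {q3} | {q0} | {q2} | {q1,q6} | {q4} | {q7} | {q5}.
q6 and q1 lie in the same block of the stable partition, so they are equivalent — no string distinguishes them.

No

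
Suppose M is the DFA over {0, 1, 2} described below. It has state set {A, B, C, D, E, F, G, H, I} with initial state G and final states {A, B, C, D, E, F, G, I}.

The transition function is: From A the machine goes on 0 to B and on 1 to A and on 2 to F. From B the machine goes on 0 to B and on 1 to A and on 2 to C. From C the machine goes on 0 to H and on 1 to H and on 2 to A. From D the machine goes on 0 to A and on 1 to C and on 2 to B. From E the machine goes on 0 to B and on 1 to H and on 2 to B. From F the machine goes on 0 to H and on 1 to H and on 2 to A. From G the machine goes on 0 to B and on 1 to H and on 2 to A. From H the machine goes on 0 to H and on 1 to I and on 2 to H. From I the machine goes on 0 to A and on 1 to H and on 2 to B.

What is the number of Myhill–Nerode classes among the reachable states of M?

First remove the unreachable states {D,E}; 7 states remain.
Initial partition by acceptance: {A,B,C,F,G,I} | {H}.
Split {A,B,C,F,G,I} by δ(·,0) → {A,B,G,I} and {C,F}.
Refine {A,B,G,I} on symbol 1: members go to different blocks, giving {A,B} and {G,I}.
Stable partition: {A,B} | {H} | {C,F} | {G,I} — 4 equivalence classes.

4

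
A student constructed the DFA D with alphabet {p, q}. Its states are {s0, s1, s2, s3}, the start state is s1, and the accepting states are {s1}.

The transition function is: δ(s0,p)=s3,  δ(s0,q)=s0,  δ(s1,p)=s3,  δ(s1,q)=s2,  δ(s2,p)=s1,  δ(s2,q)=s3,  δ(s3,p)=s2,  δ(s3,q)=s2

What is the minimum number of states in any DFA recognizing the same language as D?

States {s0} cannot be reached from the start state, so discard them.
Start with accepting vs non-accepting: {s1} | {s2,s3}.
On input p, block {s2,s3} splits into {s2} and {s3}.
The partition is now stable with 3 blocks: {s1} | {s2} | {s3}.

3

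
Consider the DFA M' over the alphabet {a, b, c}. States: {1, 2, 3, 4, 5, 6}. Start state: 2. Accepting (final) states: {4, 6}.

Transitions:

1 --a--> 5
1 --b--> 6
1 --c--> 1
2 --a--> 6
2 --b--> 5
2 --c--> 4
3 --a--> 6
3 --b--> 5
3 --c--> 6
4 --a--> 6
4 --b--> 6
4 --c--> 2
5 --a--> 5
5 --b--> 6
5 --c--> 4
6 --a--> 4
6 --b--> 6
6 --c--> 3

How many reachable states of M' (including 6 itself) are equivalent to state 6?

2

First remove the unreachable states {1}; 5 states remain.
Initial partition by acceptance: {4,6} | {2,3,5}.
Split {2,3,5} by δ(·,a) → {2,3} and {5}.
Stable partition: {4,6} | {2,3} | {5} — 3 equivalence classes.
State 6 belongs to the block {4,6}, which has 2 states.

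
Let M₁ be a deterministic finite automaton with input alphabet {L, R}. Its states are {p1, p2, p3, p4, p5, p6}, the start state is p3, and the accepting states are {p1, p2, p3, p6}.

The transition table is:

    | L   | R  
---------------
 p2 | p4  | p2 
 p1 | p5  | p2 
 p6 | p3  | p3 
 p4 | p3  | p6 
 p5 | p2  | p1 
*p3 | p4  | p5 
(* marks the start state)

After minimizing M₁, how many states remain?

6

Every state is reachable, so we keep all 6.
Start with accepting vs non-accepting: {p1,p2,p3,p6} | {p4,p5}.
Refine {p1,p2,p3,p6} on symbol L: members go to different blocks, giving {p1,p2,p3} and {p6}.
On input R, block {p1,p2,p3} splits into {p1,p2} and {p3}.
On input L, block {p4,p5} splits into {p4} and {p5}.
Refine {p1,p2} on symbol L: members go to different blocks, giving {p1} and {p2}.
No further refinement is possible. Final partition (6 blocks): {p1} | {p4} | {p6} | {p3} | {p5} | {p2}.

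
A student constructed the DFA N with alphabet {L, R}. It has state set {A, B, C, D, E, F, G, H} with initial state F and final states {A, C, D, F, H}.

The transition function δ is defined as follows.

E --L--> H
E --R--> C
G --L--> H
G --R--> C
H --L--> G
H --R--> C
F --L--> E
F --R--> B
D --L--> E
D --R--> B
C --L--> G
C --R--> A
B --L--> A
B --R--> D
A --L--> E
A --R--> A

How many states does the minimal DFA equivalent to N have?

4

Every state is reachable, so we keep all 8.
Start with accepting vs non-accepting: {A,C,D,F,H} | {B,E,G}.
On input R, block {A,C,D,F,H} splits into {A,C,H} and {D,F}.
Refine {B,E,G} on symbol R: members go to different blocks, giving {E,G} and {B}.
The partition is now stable with 4 blocks: {A,C,H} | {E,G} | {D,F} | {B}.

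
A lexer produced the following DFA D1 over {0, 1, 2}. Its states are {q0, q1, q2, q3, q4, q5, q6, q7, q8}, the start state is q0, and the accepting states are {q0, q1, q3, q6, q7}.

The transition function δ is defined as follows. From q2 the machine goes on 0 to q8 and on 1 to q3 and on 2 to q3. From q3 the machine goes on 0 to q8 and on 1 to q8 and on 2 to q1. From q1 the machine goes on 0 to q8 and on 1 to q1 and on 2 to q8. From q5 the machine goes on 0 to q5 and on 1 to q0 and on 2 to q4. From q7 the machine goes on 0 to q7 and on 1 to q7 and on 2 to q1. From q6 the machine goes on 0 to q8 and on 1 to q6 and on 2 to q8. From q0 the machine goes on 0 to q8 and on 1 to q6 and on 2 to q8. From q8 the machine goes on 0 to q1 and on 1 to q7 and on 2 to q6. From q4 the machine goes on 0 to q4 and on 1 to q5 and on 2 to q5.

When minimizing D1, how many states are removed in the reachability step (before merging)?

BFS from q0 reaches {q0, q1, q6, q7, q8}; the 4 state(s) q2, q3, q4, q5 are never visited.

4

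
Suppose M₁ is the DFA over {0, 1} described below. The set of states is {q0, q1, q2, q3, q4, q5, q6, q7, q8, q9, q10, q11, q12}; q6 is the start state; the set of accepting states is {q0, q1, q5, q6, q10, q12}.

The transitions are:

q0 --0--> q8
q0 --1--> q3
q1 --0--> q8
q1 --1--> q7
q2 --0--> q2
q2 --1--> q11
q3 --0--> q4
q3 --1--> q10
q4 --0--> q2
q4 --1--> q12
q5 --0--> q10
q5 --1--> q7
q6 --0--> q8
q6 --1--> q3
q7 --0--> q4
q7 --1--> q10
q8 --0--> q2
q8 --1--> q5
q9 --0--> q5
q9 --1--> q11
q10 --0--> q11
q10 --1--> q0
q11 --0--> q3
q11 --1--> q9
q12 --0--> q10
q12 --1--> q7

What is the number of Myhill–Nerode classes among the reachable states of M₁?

8

States {q1} cannot be reached from the start state, so discard them.
Initial partition by acceptance: {q0,q5,q6,q10,q12} | {q2,q3,q4,q7,q8,q9,q11}.
Refine {q0,q5,q6,q10,q12} on symbol 0: members go to different blocks, giving {q0,q6,q10} and {q5,q12}.
Split {q0,q6,q10} by δ(·,1) → {q0,q6} and {q10}.
On input 0, block {q2,q3,q4,q7,q8,q9,q11} splits into {q2,q3,q4,q7,q8,q11} and {q9}.
Refine {q2,q3,q4,q7,q8,q11} on symbol 1: members go to different blocks, giving {q3,q7} and {q4,q8} and {q2} and {q11}.
Stable partition: {q0,q6} | {q3,q7} | {q5,q12} | {q10} | {q9} | {q4,q8} | {q2} | {q11} — 8 equivalence classes.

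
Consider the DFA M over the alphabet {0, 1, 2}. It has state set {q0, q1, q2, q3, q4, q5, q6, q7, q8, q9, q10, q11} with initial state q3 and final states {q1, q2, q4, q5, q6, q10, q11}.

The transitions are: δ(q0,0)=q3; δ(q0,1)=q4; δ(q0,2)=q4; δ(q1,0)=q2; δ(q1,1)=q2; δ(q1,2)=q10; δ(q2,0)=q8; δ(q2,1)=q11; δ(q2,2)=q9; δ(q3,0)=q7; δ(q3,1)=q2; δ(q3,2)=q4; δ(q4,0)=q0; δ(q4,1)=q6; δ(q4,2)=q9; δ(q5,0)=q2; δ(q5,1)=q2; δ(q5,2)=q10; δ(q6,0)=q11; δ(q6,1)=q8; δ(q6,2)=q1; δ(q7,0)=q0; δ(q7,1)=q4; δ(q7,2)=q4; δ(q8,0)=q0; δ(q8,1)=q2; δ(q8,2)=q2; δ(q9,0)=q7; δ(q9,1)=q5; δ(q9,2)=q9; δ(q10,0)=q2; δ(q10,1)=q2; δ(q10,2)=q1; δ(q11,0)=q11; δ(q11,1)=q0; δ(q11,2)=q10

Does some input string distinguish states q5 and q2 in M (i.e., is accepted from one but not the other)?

Every state is reachable, so we keep all 12.
Initial partition by acceptance: {q1,q2,q4,q5,q6,q10,q11} | {q0,q3,q7,q8,q9}.
Refine {q1,q2,q4,q5,q6,q10,q11} on symbol 0: members go to different blocks, giving {q1,q5,q6,q10,q11} and {q2,q4}.
Split {q1,q5,q6,q10,q11} by δ(·,0) → {q1,q5,q10} and {q6,q11}.
On input 1, block {q0,q3,q7,q8,q9} splits into {q0,q3,q7,q8} and {q9}.
The partition is now stable with 5 blocks: {q1,q5,q10} | {q0,q3,q7,q8} | {q2,q4} | {q6,q11} | {q9}.
q5 and q2 end up in different blocks, so they are distinguishable. For instance, the string '0' is accepted from only q5.

Yes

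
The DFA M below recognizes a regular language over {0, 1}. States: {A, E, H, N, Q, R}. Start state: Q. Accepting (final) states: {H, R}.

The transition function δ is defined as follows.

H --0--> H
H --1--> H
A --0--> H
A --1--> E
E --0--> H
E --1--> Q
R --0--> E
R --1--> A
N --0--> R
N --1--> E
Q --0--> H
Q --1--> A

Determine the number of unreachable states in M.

No path from Q leads to N, R; the other 4 states are all reachable.

2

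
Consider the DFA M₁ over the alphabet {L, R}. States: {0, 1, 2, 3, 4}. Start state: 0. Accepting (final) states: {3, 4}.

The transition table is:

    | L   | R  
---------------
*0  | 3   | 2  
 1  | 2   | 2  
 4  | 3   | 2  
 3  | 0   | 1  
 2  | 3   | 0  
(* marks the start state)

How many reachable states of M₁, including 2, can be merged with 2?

Reachable states from the start: {0,1,2,3}. Unreachable: {4} — drop them.
P0 = {3} | {0,1,2}.
Split {0,1,2} by δ(·,L) → {0,2} and {1}.
No further refinement is possible. Final partition (3 blocks): {3} | {0,2} | {1}.
State 2 belongs to the block {0,2}, which has 2 states.

2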